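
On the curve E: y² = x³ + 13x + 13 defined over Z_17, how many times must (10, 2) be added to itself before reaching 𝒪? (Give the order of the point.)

12

2P: tangent at (10, 2): λ = (3·10² + 13)/(2·2) ≡ 7/4. 4⁻¹ ≡ 13 (mod 17), so λ ≡ 7·13 ≡ 6.
  x = λ² - 10 - 10 = 36 - 20 ≡ 16; y = λ·(10 - 16) - 2 ≡ 13. → (16, 13)
3P: (16, 13) + (10, 2). λ = (2 - 13)/(10 - 16) ≡ 6/11 mod 17. 11⁻¹ ≡ 14 (mod 17), so λ ≡ 16.
  x = λ² - 16 - 10 = 256 - 26 ≡ 9; y = λ·(16 - 9) - 13 ≡ 14. → (9, 14)
4P: (9, 14) + (10, 2). λ = (2 - 14)/(10 - 9) ≡ 5/1 mod 17. 1⁻¹ ≡ 1 (mod 17), so λ ≡ 5.
  x = λ² - 9 - 10 = 25 - 19 ≡ 6; y = λ·(9 - 6) - 14 ≡ 1. → (6, 1)
5P: (6, 1) + (10, 2). λ = (2 - 1)/(10 - 6) ≡ 1/4 mod 17. 4⁻¹ ≡ 13 (mod 17) since 4·13 = 52 ≡ 1, so λ ≡ 13.
  x = λ² - 6 - 10 = 169 - 16 ≡ 0; y = λ·(6 - 0) - 1 ≡ 9. → (0, 9)
6P: (0, 9) + (10, 2). λ = (2 - 9)/(10 - 0) ≡ 10/10 mod 17. 10⁻¹ ≡ 12 (mod 17), so λ ≡ 1.
  x = λ² - 0 - 10 = 1 - 10 ≡ 8; y = λ·(0 - 8) - 9 ≡ 0. → (8, 0)
7P: (8, 0) + (10, 2). λ = (2 - 0)/(10 - 8) ≡ 2/2 mod 17. 2⁻¹ ≡ 9 (mod 17) since 2·9 = 18 ≡ 1, so λ ≡ 1.
  x = λ² - 8 - 10 = 1 - 18 ≡ 0; y = λ·(8 - 0) - 0 ≡ 8. → (0, 8)
8P: (0, 8) + (10, 2). λ = (2 - 8)/(10 - 0) ≡ 11/10 mod 17. 10⁻¹ ≡ 12 (mod 17), so λ ≡ 13.
  x = λ² - 0 - 10 = 169 - 10 ≡ 6; y = λ·(0 - 6) - 8 ≡ 16. → (6, 16)
9P: (6, 16) + (10, 2). λ = (2 - 16)/(10 - 6) ≡ 3/4 mod 17. 4⁻¹ ≡ 13 (mod 17) since 4·13 = 52 ≡ 1, so λ ≡ 5.
  x = λ² - 6 - 10 = 25 - 16 ≡ 9; y = λ·(6 - 9) - 16 ≡ 3. → (9, 3)
10P: (9, 3) + (10, 2). λ = (2 - 3)/(10 - 9) ≡ 16/1 mod 17. 1⁻¹ ≡ 1 (mod 17), so λ ≡ 16.
  x = λ² - 9 - 10 = 256 - 19 ≡ 16; y = λ·(9 - 16) - 3 ≡ 4. → (16, 4)
11P: (16, 4) + (10, 2). λ = (2 - 4)/(10 - 16) ≡ 15/11 mod 17. 11⁻¹ ≡ 14 (mod 17) since 11·14 = 154 ≡ 1, so λ ≡ 6.
  x = λ² - 16 - 10 = 36 - 26 ≡ 10; y = λ·(16 - 10) - 4 ≡ 15. → (10, 15)
12P: (10, 15) + (10, 2): same x and y₁ ≡ -y₂, so the sum is 𝒪.
12P = 𝒪, so the order is 12.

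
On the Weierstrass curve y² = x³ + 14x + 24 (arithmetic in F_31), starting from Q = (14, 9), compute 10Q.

(8, 20)

Repeated addition: build up to 10Q.
2Q: tangent at (14, 9): λ = (3·14² + 14)/(2·9) ≡ 13/18. 18⁻¹ ≡ 19 (mod 31) since 18·19 = 342 ≡ 1, so λ ≡ 13·19 ≡ 30.
  x = λ² - 14 - 14 = 900 - 28 ≡ 4; y = λ·(14 - 4) - 9 ≡ 12. → (4, 12)
3Q: (4, 12) + (14, 9). λ = (9 - 12)/(14 - 4) ≡ 28/10 mod 31. 10⁻¹ ≡ 28 (mod 31), so λ ≡ 9.
  x = λ² - 4 - 14 = 81 - 18 ≡ 1; y = λ·(4 - 1) - 12 ≡ 15. → (1, 15)
4Q: (1, 15) + (14, 9). λ = (9 - 15)/(14 - 1) ≡ 25/13 mod 31. 13⁻¹ ≡ 12 (mod 31), so λ ≡ 21.
  x = λ² - 1 - 14 = 441 - 15 ≡ 23; y = λ·(1 - 23) - 15 ≡ 19. → (23, 19)
5Q: (23, 19) + (14, 9). λ = (9 - 19)/(14 - 23) ≡ 21/22 mod 31. 22⁻¹ ≡ 24 (mod 31), so λ ≡ 8.
  x = λ² - 23 - 14 = 64 - 37 ≡ 27; y = λ·(23 - 27) - 19 ≡ 11. → (27, 11)
6Q: (27, 11) + (14, 9). λ = (9 - 11)/(14 - 27) ≡ 29/18 mod 31. 18⁻¹ ≡ 19 (mod 31) since 18·19 = 342 ≡ 1, so λ ≡ 24.
  x = λ² - 27 - 14 = 576 - 41 ≡ 8; y = λ·(27 - 8) - 11 ≡ 11. → (8, 11)
7Q: (8, 11) + (14, 9). λ = (9 - 11)/(14 - 8) ≡ 29/6 mod 31. 6⁻¹ ≡ 26 (mod 31) since 6·26 = 156 ≡ 1, so λ ≡ 10.
  x = λ² - 8 - 14 = 100 - 22 ≡ 16; y = λ·(8 - 16) - 11 ≡ 2. → (16, 2)
8Q: (16, 2) + (14, 9). λ = (9 - 2)/(14 - 16) ≡ 7/29 mod 31. 29⁻¹ ≡ 15 (mod 31) since 29·15 = 435 ≡ 1, so λ ≡ 12.
  x = λ² - 16 - 14 = 144 - 30 ≡ 21; y = λ·(16 - 21) - 2 ≡ 0. → (21, 0)
9Q: (21, 0) + (14, 9). λ = (9 - 0)/(14 - 21) ≡ 9/24 mod 31. 24⁻¹ ≡ 22 (mod 31), so λ ≡ 12.
  x = λ² - 21 - 14 = 144 - 35 ≡ 16; y = λ·(21 - 16) - 0 ≡ 29. → (16, 29)
10Q: (16, 29) + (14, 9). λ = (9 - 29)/(14 - 16) ≡ 11/29 mod 31. 29⁻¹ ≡ 15 (mod 31), so λ ≡ 10.
  x = λ² - 16 - 14 = 100 - 30 ≡ 8; y = λ·(16 - 8) - 29 ≡ 20. → (8, 20)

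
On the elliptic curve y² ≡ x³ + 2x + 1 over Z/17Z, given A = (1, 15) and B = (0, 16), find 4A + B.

(10, 1)

First 4A:
Repeated addition: build up to 4A.
2A: tangent at (1, 15): λ = (3·1² + 2)/(2·15) ≡ 5/13. 13⁻¹ ≡ 4 (mod 17), so λ ≡ 5·4 ≡ 3.
  x = λ² - 1 - 1 = 9 - 2 ≡ 7; y = λ·(1 - 7) - 15 ≡ 1. → (7, 1)
3A: (7, 1) + (1, 15). λ = (15 - 1)/(1 - 7) ≡ 14/11 mod 17. 11⁻¹ ≡ 14 (mod 17), so λ ≡ 9.
  x = λ² - 7 - 1 = 81 - 8 ≡ 5; y = λ·(7 - 5) - 1 ≡ 0. → (5, 0)
4A: (5, 0) + (1, 15). λ = (15 - 0)/(1 - 5) ≡ 15/13 mod 17. 13⁻¹ ≡ 4 (mod 17), so λ ≡ 9.
  x = λ² - 5 - 1 = 81 - 6 ≡ 7; y = λ·(5 - 7) - 0 ≡ 16. → (7, 16)
4A = (7, 16).
Finally 4A + B:
(7, 16) + (0, 16). λ = (16 - 16)/(0 - 7) ≡ 0/10 mod 17. 10⁻¹ ≡ 12 (mod 17), so λ ≡ 0.
  x = λ² - 7 - 0 = 0 - 7 ≡ 10; y = λ·(7 - 10) - 16 ≡ 1. → (10, 1)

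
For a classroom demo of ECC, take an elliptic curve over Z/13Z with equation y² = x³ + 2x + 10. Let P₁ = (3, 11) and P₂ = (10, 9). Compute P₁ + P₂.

(3, 11) + (10, 9). λ = (9 - 11)/(10 - 3) ≡ 11/7 mod 13. 7⁻¹ ≡ 2 (mod 13) since 7·2 = 14 ≡ 1, so λ ≡ 9.
  x = λ² - 3 - 10 = 81 - 13 ≡ 3; y = λ·(3 - 3) - 11 ≡ 2. → (3, 2)

(3, 2)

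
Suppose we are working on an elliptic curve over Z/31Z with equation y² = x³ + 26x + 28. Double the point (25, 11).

(14, 25)

tangent at (25, 11): λ = (3·25² + 26)/(2·11) ≡ 10/22. 22⁻¹ ≡ 24 (mod 31), so λ ≡ 10·24 ≡ 23.
  x = λ² - 25 - 25 = 529 - 50 ≡ 14; y = λ·(25 - 14) - 11 ≡ 25. → (14, 25)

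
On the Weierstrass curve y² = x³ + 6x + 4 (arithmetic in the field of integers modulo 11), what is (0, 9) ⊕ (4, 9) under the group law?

(7, 2)

(0, 9) + (4, 9). λ = (9 - 9)/(4 - 0) ≡ 0/4 mod 11. 4⁻¹ ≡ 3 (mod 11), so λ ≡ 0.
  x = λ² - 0 - 4 = 0 - 4 ≡ 7; y = λ·(0 - 7) - 9 ≡ 2. → (7, 2)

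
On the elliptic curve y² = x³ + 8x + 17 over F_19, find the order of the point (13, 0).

2P: (13, 0) + (13, 0): same x and y₁ ≡ -y₂, so the sum is the point at infinity.
2P = the point at infinity, so the order is 2.

2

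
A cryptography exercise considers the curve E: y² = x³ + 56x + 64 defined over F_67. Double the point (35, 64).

tangent at (35, 64): λ = (3·35² + 56)/(2·64) ≡ 46/61. 61⁻¹ ≡ 11 (mod 67), so λ ≡ 46·11 ≡ 37.
  x = λ² - 35 - 35 = 1369 - 70 ≡ 26; y = λ·(35 - 26) - 64 ≡ 1. → (26, 1)

(26, 1)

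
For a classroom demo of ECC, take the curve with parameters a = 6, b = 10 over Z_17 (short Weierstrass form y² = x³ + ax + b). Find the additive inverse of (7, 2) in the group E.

-(7, 2) = (7, -2 mod 17) = (7, 15).

(7, 15)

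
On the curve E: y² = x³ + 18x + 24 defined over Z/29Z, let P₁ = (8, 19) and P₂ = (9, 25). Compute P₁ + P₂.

(8, 19) + (9, 25). λ = (25 - 19)/(9 - 8) ≡ 6/1 mod 29. 1⁻¹ ≡ 1 (mod 29), so λ ≡ 6.
  x = λ² - 8 - 9 = 36 - 17 ≡ 19; y = λ·(8 - 19) - 19 ≡ 2. → (19, 2)

(19, 2)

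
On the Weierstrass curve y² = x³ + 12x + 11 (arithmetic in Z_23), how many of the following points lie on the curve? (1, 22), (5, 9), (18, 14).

(1, 22): 22² ≡ 1, rhs ≡ 1 → on.
(5, 9): 9² ≡ 12, rhs ≡ 12 → on.
(18, 14): 14² ≡ 12, rhs ≡ 10 → off.

2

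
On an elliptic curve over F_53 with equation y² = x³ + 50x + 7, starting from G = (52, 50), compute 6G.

Double-and-add on 6 = (110)₂. Start with G = (52, 50) for the leading 1-bit.
double: tangent at (52, 50): λ = (3·52² + 50)/(2·50) ≡ 0/47. 47⁻¹ ≡ 44 (mod 53), so λ ≡ 0·44 ≡ 0.
  x = λ² - 52 - 52 = 0 - 104 ≡ 2; y = λ·(52 - 2) - 50 ≡ 3. → (2, 3)
add G: (2, 3) + (52, 50). λ = (50 - 3)/(52 - 2) ≡ 47/50 mod 53. 50⁻¹ ≡ 35 (mod 53) since 50·35 = 1750 ≡ 1, so λ ≡ 2.
  x = λ² - 2 - 52 = 4 - 54 ≡ 3; y = λ·(2 - 3) - 3 ≡ 48. → (3, 48)
double: tangent at (3, 48): λ = (3·3² + 50)/(2·48) ≡ 24/43. 43⁻¹ ≡ 37 (mod 53) since 43·37 = 1591 ≡ 1, so λ ≡ 24·37 ≡ 40.
  x = λ² - 3 - 3 = 1600 - 6 ≡ 4; y = λ·(3 - 4) - 48 ≡ 18. → (4, 18)

(4, 18)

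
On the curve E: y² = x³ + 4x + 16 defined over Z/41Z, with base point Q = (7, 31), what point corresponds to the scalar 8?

(0, 37)

Repeated addition: build up to 8Q.
2Q: tangent at (7, 31): λ = (3·7² + 4)/(2·31) ≡ 28/21. 21⁻¹ ≡ 2 (mod 41) since 21·2 = 42 ≡ 1, so λ ≡ 28·2 ≡ 15.
  x = λ² - 7 - 7 = 225 - 14 ≡ 6; y = λ·(7 - 6) - 31 ≡ 25. → (6, 25)
3Q: (6, 25) + (7, 31). λ = (31 - 25)/(7 - 6) ≡ 6/1 mod 41. 1⁻¹ ≡ 1 (mod 41), so λ ≡ 6.
  x = λ² - 6 - 7 = 36 - 13 ≡ 23; y = λ·(6 - 23) - 25 ≡ 37. → (23, 37)
4Q: (23, 37) + (7, 31). λ = (31 - 37)/(7 - 23) ≡ 35/25 mod 41. 25⁻¹ ≡ 23 (mod 41), so λ ≡ 26.
  x = λ² - 23 - 7 = 676 - 30 ≡ 31; y = λ·(23 - 31) - 37 ≡ 1. → (31, 1)
5Q: (31, 1) + (7, 31). λ = (31 - 1)/(7 - 31) ≡ 30/17 mod 41. 17⁻¹ ≡ 29 (mod 41), so λ ≡ 9.
  x = λ² - 31 - 7 = 81 - 38 ≡ 2; y = λ·(31 - 2) - 1 ≡ 14. → (2, 14)
6Q: (2, 14) + (7, 31). λ = (31 - 14)/(7 - 2) ≡ 17/5 mod 41. 5⁻¹ ≡ 33 (mod 41) since 5·33 = 165 ≡ 1, so λ ≡ 28.
  x = λ² - 2 - 7 = 784 - 9 ≡ 37; y = λ·(2 - 37) - 14 ≡ 31. → (37, 31)
7Q: (37, 31) + (7, 31). λ = (31 - 31)/(7 - 37) ≡ 0/11 mod 41. 11⁻¹ ≡ 15 (mod 41) since 11·15 = 165 ≡ 1, so λ ≡ 0.
  x = λ² - 37 - 7 = 0 - 44 ≡ 38; y = λ·(37 - 38) - 31 ≡ 10. → (38, 10)
8Q: (38, 10) + (7, 31). λ = (31 - 10)/(7 - 38) ≡ 21/10 mod 41. 10⁻¹ ≡ 37 (mod 41) since 10·37 = 370 ≡ 1, so λ ≡ 39.
  x = λ² - 38 - 7 = 1521 - 45 ≡ 0; y = λ·(38 - 0) - 10 ≡ 37. → (0, 37)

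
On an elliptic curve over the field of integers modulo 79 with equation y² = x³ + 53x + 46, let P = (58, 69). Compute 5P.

(45, 39)

Double-and-add on 5 = (101)₂. Start with P = (58, 69) for the leading 1-bit.
double: tangent at (58, 69): λ = (3·58² + 53)/(2·69) ≡ 33/59. 59⁻¹ ≡ 75 (mod 79) since 59·75 = 4425 ≡ 1, so λ ≡ 33·75 ≡ 26.
  x = λ² - 58 - 58 = 676 - 116 ≡ 7; y = λ·(58 - 7) - 69 ≡ 72. → (7, 72)
double: tangent at (7, 72): λ = (3·7² + 53)/(2·72) ≡ 42/65. 65⁻¹ ≡ 62 (mod 79), so λ ≡ 42·62 ≡ 76.
  x = λ² - 7 - 7 = 5776 - 14 ≡ 74; y = λ·(7 - 74) - 72 ≡ 50. → (74, 50)
add P: (74, 50) + (58, 69). λ = (69 - 50)/(58 - 74) ≡ 19/63 mod 79. 63⁻¹ ≡ 74 (mod 79), so λ ≡ 63.
  x = λ² - 74 - 58 = 3969 - 132 ≡ 45; y = λ·(74 - 45) - 50 ≡ 39. → (45, 39)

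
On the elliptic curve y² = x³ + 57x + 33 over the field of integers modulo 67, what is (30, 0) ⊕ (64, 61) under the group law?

(30, 0) + (64, 61). λ = (61 - 0)/(64 - 30) ≡ 61/34 mod 67. 34⁻¹ ≡ 2 (mod 67), so λ ≡ 55.
  x = λ² - 30 - 64 = 3025 - 94 ≡ 50; y = λ·(30 - 50) - 0 ≡ 39. → (50, 39)

(50, 39)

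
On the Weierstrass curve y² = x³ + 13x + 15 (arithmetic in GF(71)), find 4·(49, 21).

Write G = (49, 21).
Double-and-add on 4 = (100)₂. Start with G = (49, 21) for the leading 1-bit.
double: tangent at (49, 21): λ = (3·49² + 13)/(2·21) ≡ 45/42. 42⁻¹ ≡ 22 (mod 71), so λ ≡ 45·22 ≡ 67.
  x = λ² - 49 - 49 = 4489 - 98 ≡ 60; y = λ·(49 - 60) - 21 ≡ 23. → (60, 23)
double: tangent at (60, 23): λ = (3·60² + 13)/(2·23) ≡ 21/46. 46⁻¹ ≡ 17 (mod 71), so λ ≡ 21·17 ≡ 2.
  x = λ² - 60 - 60 = 4 - 120 ≡ 26; y = λ·(60 - 26) - 23 ≡ 45. → (26, 45)

(26, 45)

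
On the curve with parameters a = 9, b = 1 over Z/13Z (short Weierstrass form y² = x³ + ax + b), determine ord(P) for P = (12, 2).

9

2P: tangent at (12, 2): λ = (3·12² + 9)/(2·2) ≡ 12/4. 4⁻¹ ≡ 10 (mod 13), so λ ≡ 12·10 ≡ 3.
  x = λ² - 12 - 12 = 9 - 24 ≡ 11; y = λ·(12 - 11) - 2 ≡ 1. → (11, 1)
3P: (11, 1) + (12, 2). λ = (2 - 1)/(12 - 11) ≡ 1/1 mod 13. 1⁻¹ ≡ 1 (mod 13), so λ ≡ 1.
  x = λ² - 11 - 12 = 1 - 23 ≡ 4; y = λ·(11 - 4) - 1 ≡ 6. → (4, 6)
4P: (4, 6) + (12, 2). λ = (2 - 6)/(12 - 4) ≡ 9/8 mod 13. 8⁻¹ ≡ 5 (mod 13), so λ ≡ 6.
  x = λ² - 4 - 12 = 36 - 16 ≡ 7; y = λ·(4 - 7) - 6 ≡ 2. → (7, 2)
5P: (7, 2) + (12, 2). λ = (2 - 2)/(12 - 7) ≡ 0/5 mod 13. 5⁻¹ ≡ 8 (mod 13), so λ ≡ 0.
  x = λ² - 7 - 12 = 0 - 19 ≡ 7; y = λ·(7 - 7) - 2 ≡ 11. → (7, 11)
6P: (7, 11) + (12, 2). λ = (2 - 11)/(12 - 7) ≡ 4/5 mod 13. 5⁻¹ ≡ 8 (mod 13), so λ ≡ 6.
  x = λ² - 7 - 12 = 36 - 19 ≡ 4; y = λ·(7 - 4) - 11 ≡ 7. → (4, 7)
7P: (4, 7) + (12, 2). λ = (2 - 7)/(12 - 4) ≡ 8/8 mod 13. 8⁻¹ ≡ 5 (mod 13), so λ ≡ 1.
  x = λ² - 4 - 12 = 1 - 16 ≡ 11; y = λ·(4 - 11) - 7 ≡ 12. → (11, 12)
8P: (11, 12) + (12, 2). λ = (2 - 12)/(12 - 11) ≡ 3/1 mod 13. 1⁻¹ ≡ 1 (mod 13), so λ ≡ 3.
  x = λ² - 11 - 12 = 9 - 23 ≡ 12; y = λ·(11 - 12) - 12 ≡ 11. → (12, 11)
9P: (12, 11) + (12, 2): same x and y₁ ≡ -y₂, so the sum is ∞.
9P = ∞, so the order is 9.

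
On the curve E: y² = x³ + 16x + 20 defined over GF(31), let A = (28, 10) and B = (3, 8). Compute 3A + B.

First 3A:
Repeated addition: build up to 3A.
2A: tangent at (28, 10): λ = (3·28² + 16)/(2·10) ≡ 12/20. 20⁻¹ ≡ 14 (mod 31), so λ ≡ 12·14 ≡ 13.
  x = λ² - 28 - 28 = 169 - 56 ≡ 20; y = λ·(28 - 20) - 10 ≡ 1. → (20, 1)
3A: (20, 1) + (28, 10). λ = (10 - 1)/(28 - 20) ≡ 9/8 mod 31. 8⁻¹ ≡ 4 (mod 31), so λ ≡ 5.
  x = λ² - 20 - 28 = 25 - 48 ≡ 8; y = λ·(20 - 8) - 1 ≡ 28. → (8, 28)
3A = (8, 28).
Finally 3A + B:
(8, 28) + (3, 8). λ = (8 - 28)/(3 - 8) ≡ 11/26 mod 31. 26⁻¹ ≡ 6 (mod 31), so λ ≡ 4.
  x = λ² - 8 - 3 = 16 - 11 ≡ 5; y = λ·(8 - 5) - 28 ≡ 15. → (5, 15)

(5, 15)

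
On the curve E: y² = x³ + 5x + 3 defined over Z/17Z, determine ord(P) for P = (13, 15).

7

2P: tangent at (13, 15): λ = (3·13² + 5)/(2·15) ≡ 2/13. 13⁻¹ ≡ 4 (mod 17) since 13·4 = 52 ≡ 1, so λ ≡ 2·4 ≡ 8.
  x = λ² - 13 - 13 = 64 - 26 ≡ 4; y = λ·(13 - 4) - 15 ≡ 6. → (4, 6)
3P: (4, 6) + (13, 15). λ = (15 - 6)/(13 - 4) ≡ 9/9 mod 17. 9⁻¹ ≡ 2 (mod 17) since 9·2 = 18 ≡ 1, so λ ≡ 1.
  x = λ² - 4 - 13 = 1 - 17 ≡ 1; y = λ·(4 - 1) - 6 ≡ 14. → (1, 14)
4P: (1, 14) + (13, 15). λ = (15 - 14)/(13 - 1) ≡ 1/12 mod 17. 12⁻¹ ≡ 10 (mod 17) since 12·10 = 120 ≡ 1, so λ ≡ 10.
  x = λ² - 1 - 13 = 100 - 14 ≡ 1; y = λ·(1 - 1) - 14 ≡ 3. → (1, 3)
5P: (1, 3) + (13, 15). λ = (15 - 3)/(13 - 1) ≡ 12/12 mod 17. 12⁻¹ ≡ 10 (mod 17), so λ ≡ 1.
  x = λ² - 1 - 13 = 1 - 14 ≡ 4; y = λ·(1 - 4) - 3 ≡ 11. → (4, 11)
6P: (4, 11) + (13, 15). λ = (15 - 11)/(13 - 4) ≡ 4/9 mod 17. 9⁻¹ ≡ 2 (mod 17), so λ ≡ 8.
  x = λ² - 4 - 13 = 64 - 17 ≡ 13; y = λ·(4 - 13) - 11 ≡ 2. → (13, 2)
7P: (13, 2) + (13, 15): same x and y₁ ≡ -y₂, so the sum is the point at infinity.
7P = the point at infinity, so the order is 7.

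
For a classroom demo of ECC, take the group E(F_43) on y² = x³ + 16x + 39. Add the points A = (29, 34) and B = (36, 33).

(14, 13)

(29, 34) + (36, 33). λ = (33 - 34)/(36 - 29) ≡ 42/7 mod 43. 7⁻¹ ≡ 37 (mod 43), so λ ≡ 6.
  x = λ² - 29 - 36 = 36 - 65 ≡ 14; y = λ·(29 - 14) - 34 ≡ 13. → (14, 13)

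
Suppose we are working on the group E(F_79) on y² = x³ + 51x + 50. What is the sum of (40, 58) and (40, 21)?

O

The two points share x = 40 and their y-coordinates satisfy 58 + 21 ≡ 0 (mod 79), so they are inverses. Their sum is 𝒪.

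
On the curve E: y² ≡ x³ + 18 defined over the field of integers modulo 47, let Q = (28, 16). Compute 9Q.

(33, 0)

Repeated addition: build up to 9Q.
2Q: tangent at (28, 16): λ = (3·28² + 0)/(2·16) ≡ 2/32. 32⁻¹ ≡ 25 (mod 47) since 32·25 = 800 ≡ 1, so λ ≡ 2·25 ≡ 3.
  x = λ² - 28 - 28 = 9 - 56 ≡ 0; y = λ·(28 - 0) - 16 ≡ 21. → (0, 21)
3Q: (0, 21) + (28, 16). λ = (16 - 21)/(28 - 0) ≡ 42/28 mod 47. 28⁻¹ ≡ 42 (mod 47) since 28·42 = 1176 ≡ 1, so λ ≡ 25.
  x = λ² - 0 - 28 = 625 - 28 ≡ 33; y = λ·(0 - 33) - 21 ≡ 0. → (33, 0)
4Q: (33, 0) + (28, 16). λ = (16 - 0)/(28 - 33) ≡ 16/42 mod 47. 42⁻¹ ≡ 28 (mod 47) since 42·28 = 1176 ≡ 1, so λ ≡ 25.
  x = λ² - 33 - 28 = 625 - 61 ≡ 0; y = λ·(33 - 0) - 0 ≡ 26. → (0, 26)
5Q: (0, 26) + (28, 16). λ = (16 - 26)/(28 - 0) ≡ 37/28 mod 47. 28⁻¹ ≡ 42 (mod 47), so λ ≡ 3.
  x = λ² - 0 - 28 = 9 - 28 ≡ 28; y = λ·(0 - 28) - 26 ≡ 31. → (28, 31)
6Q: (28, 31) + (28, 16): same x and y₁ ≡ -y₂, so the sum is the point at infinity.
7Q: the point at infinity + (28, 16) = (28, 16) (identity).
8Q: tangent at (28, 16): λ = (3·28² + 0)/(2·16) ≡ 2/32. 32⁻¹ ≡ 25 (mod 47) since 32·25 = 800 ≡ 1, so λ ≡ 2·25 ≡ 3.
  x = λ² - 28 - 28 = 9 - 56 ≡ 0; y = λ·(28 - 0) - 16 ≡ 21. → (0, 21)
9Q: (0, 21) + (28, 16). λ = (16 - 21)/(28 - 0) ≡ 42/28 mod 47. 28⁻¹ ≡ 42 (mod 47) since 28·42 = 1176 ≡ 1, so λ ≡ 25.
  x = λ² - 0 - 28 = 625 - 28 ≡ 33; y = λ·(0 - 33) - 21 ≡ 0. → (33, 0)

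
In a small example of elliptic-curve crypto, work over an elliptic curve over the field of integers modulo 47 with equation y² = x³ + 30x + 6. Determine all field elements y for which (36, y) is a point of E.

x³ + 30x + 6 = 47742 ≡ 37 (mod 47).
Square roots of 37 mod 47: 15 and 32 (since 15² = 225 ≡ 37).

15, 32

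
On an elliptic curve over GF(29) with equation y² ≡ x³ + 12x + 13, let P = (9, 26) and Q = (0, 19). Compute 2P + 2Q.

First 2P:
Repeated addition: build up to 2P.
2P: tangent at (9, 26): λ = (3·9² + 12)/(2·26) ≡ 23/23. 23⁻¹ ≡ 24 (mod 29), so λ ≡ 23·24 ≡ 1.
  x = λ² - 9 - 9 = 1 - 18 ≡ 12; y = λ·(9 - 12) - 26 ≡ 0. → (12, 0)
2P = (12, 0).
Next 2Q:
Repeated addition: build up to 2Q.
2Q: tangent at (0, 19): λ = (3·0² + 12)/(2·19) ≡ 12/9. 9⁻¹ ≡ 13 (mod 29) since 9·13 = 117 ≡ 1, so λ ≡ 12·13 ≡ 11.
  x = λ² - 0 - 0 = 121 - 0 ≡ 5; y = λ·(0 - 5) - 19 ≡ 13. → (5, 13)
2Q = (5, 13).
Finally 2P + 2Q:
(12, 0) + (5, 13). λ = (13 - 0)/(5 - 12) ≡ 13/22 mod 29. 22⁻¹ ≡ 4 (mod 29), so λ ≡ 23.
  x = λ² - 12 - 5 = 529 - 17 ≡ 19; y = λ·(12 - 19) - 0 ≡ 13. → (19, 13)

(19, 13)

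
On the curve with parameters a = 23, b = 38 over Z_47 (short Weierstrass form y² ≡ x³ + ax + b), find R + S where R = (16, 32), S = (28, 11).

(16, 32) + (28, 11). λ = (11 - 32)/(28 - 16) ≡ 26/12 mod 47. 12⁻¹ ≡ 4 (mod 47) since 12·4 = 48 ≡ 1, so λ ≡ 10.
  x = λ² - 16 - 28 = 100 - 44 ≡ 9; y = λ·(16 - 9) - 32 ≡ 38. → (9, 38)

(9, 38)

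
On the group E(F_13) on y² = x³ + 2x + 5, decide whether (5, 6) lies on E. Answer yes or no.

y² = 6² ≡ 10; x³ + 2x + 5 = 140 ≡ 10 (mod 13). 10 = 10.

yes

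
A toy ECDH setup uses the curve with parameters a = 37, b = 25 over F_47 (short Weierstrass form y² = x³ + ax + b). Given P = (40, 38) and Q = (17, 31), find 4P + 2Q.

(44, 34)

First 4P:
Repeated addition: build up to 4P.
2P: tangent at (40, 38): λ = (3·40² + 37)/(2·38) ≡ 43/29. 29⁻¹ ≡ 13 (mod 47), so λ ≡ 43·13 ≡ 42.
  x = λ² - 40 - 40 = 1764 - 80 ≡ 39; y = λ·(40 - 39) - 38 ≡ 4. → (39, 4)
3P: (39, 4) + (40, 38). λ = (38 - 4)/(40 - 39) ≡ 34/1 mod 47. 1⁻¹ ≡ 1 (mod 47), so λ ≡ 34.
  x = λ² - 39 - 40 = 1156 - 79 ≡ 43; y = λ·(39 - 43) - 4 ≡ 1. → (43, 1)
4P: (43, 1) + (40, 38). λ = (38 - 1)/(40 - 43) ≡ 37/44 mod 47. 44⁻¹ ≡ 31 (mod 47), so λ ≡ 19.
  x = λ² - 43 - 40 = 361 - 83 ≡ 43; y = λ·(43 - 43) - 1 ≡ 46. → (43, 46)
4P = (43, 46).
Next 2Q:
Repeated addition: build up to 2Q.
2Q: tangent at (17, 31): λ = (3·17² + 37)/(2·31) ≡ 11/15. 15⁻¹ ≡ 22 (mod 47), so λ ≡ 11·22 ≡ 7.
  x = λ² - 17 - 17 = 49 - 34 ≡ 15; y = λ·(17 - 15) - 31 ≡ 30. → (15, 30)
2Q = (15, 30).
Finally 4P + 2Q:
(43, 46) + (15, 30). λ = (30 - 46)/(15 - 43) ≡ 31/19 mod 47. 19⁻¹ ≡ 5 (mod 47), so λ ≡ 14.
  x = λ² - 43 - 15 = 196 - 58 ≡ 44; y = λ·(43 - 44) - 46 ≡ 34. → (44, 34)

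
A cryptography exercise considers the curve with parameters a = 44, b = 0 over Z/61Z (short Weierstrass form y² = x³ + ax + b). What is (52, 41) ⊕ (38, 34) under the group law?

(17, 7)

(52, 41) + (38, 34). λ = (34 - 41)/(38 - 52) ≡ 54/47 mod 61. 47⁻¹ ≡ 13 (mod 61), so λ ≡ 31.
  x = λ² - 52 - 38 = 961 - 90 ≡ 17; y = λ·(52 - 17) - 41 ≡ 7. → (17, 7)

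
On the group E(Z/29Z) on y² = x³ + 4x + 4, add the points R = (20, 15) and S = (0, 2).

(20, 15) + (0, 2). λ = (2 - 15)/(0 - 20) ≡ 16/9 mod 29. 9⁻¹ ≡ 13 (mod 29), so λ ≡ 5.
  x = λ² - 20 - 0 = 25 - 20 ≡ 5; y = λ·(20 - 5) - 15 ≡ 2. → (5, 2)

(5, 2)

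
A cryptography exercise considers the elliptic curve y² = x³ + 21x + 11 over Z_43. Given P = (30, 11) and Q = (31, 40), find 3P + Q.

First 3P:
Repeated addition: build up to 3P.
2P: tangent at (30, 11): λ = (3·30² + 21)/(2·11) ≡ 12/22. 22⁻¹ ≡ 2 (mod 43) since 22·2 = 44 ≡ 1, so λ ≡ 12·2 ≡ 24.
  x = λ² - 30 - 30 = 576 - 60 ≡ 0; y = λ·(30 - 0) - 11 ≡ 21. → (0, 21)
3P: (0, 21) + (30, 11). λ = (11 - 21)/(30 - 0) ≡ 33/30 mod 43. 30⁻¹ ≡ 33 (mod 43) since 30·33 = 990 ≡ 1, so λ ≡ 14.
  x = λ² - 0 - 30 = 196 - 30 ≡ 37; y = λ·(0 - 37) - 21 ≡ 20. → (37, 20)
3P = (37, 20).
Finally 3P + Q:
(37, 20) + (31, 40). λ = (40 - 20)/(31 - 37) ≡ 20/37 mod 43. 37⁻¹ ≡ 7 (mod 43), so λ ≡ 11.
  x = λ² - 37 - 31 = 121 - 68 ≡ 10; y = λ·(37 - 10) - 20 ≡ 19. → (10, 19)

(10, 19)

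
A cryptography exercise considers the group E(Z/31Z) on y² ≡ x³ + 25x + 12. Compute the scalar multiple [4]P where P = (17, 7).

Double-and-add on 4 = (100)₂. Start with P = (17, 7) for the leading 1-bit.
double: tangent at (17, 7): λ = (3·17² + 25)/(2·7) ≡ 24/14. 14⁻¹ ≡ 20 (mod 31) since 14·20 = 280 ≡ 1, so λ ≡ 24·20 ≡ 15.
  x = λ² - 17 - 17 = 225 - 34 ≡ 5; y = λ·(17 - 5) - 7 ≡ 18. → (5, 18)
double: tangent at (5, 18): λ = (3·5² + 25)/(2·18) ≡ 7/5. 5⁻¹ ≡ 25 (mod 31), so λ ≡ 7·25 ≡ 20.
  x = λ² - 5 - 5 = 400 - 10 ≡ 18; y = λ·(5 - 18) - 18 ≡ 1. → (18, 1)

(18, 1)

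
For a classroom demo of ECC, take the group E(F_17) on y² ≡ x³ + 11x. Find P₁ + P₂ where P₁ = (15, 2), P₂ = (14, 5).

(15, 2) + (14, 5). λ = (5 - 2)/(14 - 15) ≡ 3/16 mod 17. 16⁻¹ ≡ 16 (mod 17), so λ ≡ 14.
  x = λ² - 15 - 14 = 196 - 29 ≡ 14; y = λ·(15 - 14) - 2 ≡ 12. → (14, 12)

(14, 12)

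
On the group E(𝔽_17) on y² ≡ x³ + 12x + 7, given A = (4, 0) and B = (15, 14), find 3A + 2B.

First 3A:
Repeated addition: build up to 3A.
2A: (4, 0) + (4, 0): same x and y₁ ≡ -y₂, so the sum is O.
3A: O + (4, 0) = (4, 0) (identity).
3A = (4, 0).
Next 2B:
Repeated addition: build up to 2B.
2B: tangent at (15, 14): λ = (3·15² + 12)/(2·14) ≡ 7/11. 11⁻¹ ≡ 14 (mod 17) since 11·14 = 154 ≡ 1, so λ ≡ 7·14 ≡ 13.
  x = λ² - 15 - 15 = 169 - 30 ≡ 3; y = λ·(15 - 3) - 14 ≡ 6. → (3, 6)
2B = (3, 6).
Finally 3A + 2B:
(4, 0) + (3, 6). λ = (6 - 0)/(3 - 4) ≡ 6/16 mod 17. 16⁻¹ ≡ 16 (mod 17), so λ ≡ 11.
  x = λ² - 4 - 3 = 121 - 7 ≡ 12; y = λ·(4 - 12) - 0 ≡ 14. → (12, 14)

(12, 14)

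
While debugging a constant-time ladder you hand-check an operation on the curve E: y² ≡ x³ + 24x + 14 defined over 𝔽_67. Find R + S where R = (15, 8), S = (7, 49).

(15, 8) + (7, 49). λ = (49 - 8)/(7 - 15) ≡ 41/59 mod 67. 59⁻¹ ≡ 25 (mod 67), so λ ≡ 20.
  x = λ² - 15 - 7 = 400 - 22 ≡ 43; y = λ·(15 - 43) - 8 ≡ 35. → (43, 35)

(43, 35)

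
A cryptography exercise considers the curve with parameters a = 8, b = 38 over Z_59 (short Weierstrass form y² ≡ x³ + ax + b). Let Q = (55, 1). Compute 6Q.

(40, 44)

Repeated addition: build up to 6Q.
2Q: tangent at (55, 1): λ = (3·55² + 8)/(2·1) ≡ 56/2. 2⁻¹ ≡ 30 (mod 59) since 2·30 = 60 ≡ 1, so λ ≡ 56·30 ≡ 28.
  x = λ² - 55 - 55 = 784 - 110 ≡ 25; y = λ·(55 - 25) - 1 ≡ 13. → (25, 13)
3Q: (25, 13) + (55, 1). λ = (1 - 13)/(55 - 25) ≡ 47/30 mod 59. 30⁻¹ ≡ 2 (mod 59) since 30·2 = 60 ≡ 1, so λ ≡ 35.
  x = λ² - 25 - 55 = 1225 - 80 ≡ 24; y = λ·(25 - 24) - 13 ≡ 22. → (24, 22)
4Q: (24, 22) + (55, 1). λ = (1 - 22)/(55 - 24) ≡ 38/31 mod 59. 31⁻¹ ≡ 40 (mod 59), so λ ≡ 45.
  x = λ² - 24 - 55 = 2025 - 79 ≡ 58; y = λ·(24 - 58) - 22 ≡ 41. → (58, 41)
5Q: (58, 41) + (55, 1). λ = (1 - 41)/(55 - 58) ≡ 19/56 mod 59. 56⁻¹ ≡ 39 (mod 59), so λ ≡ 33.
  x = λ² - 58 - 55 = 1089 - 113 ≡ 32; y = λ·(58 - 32) - 41 ≡ 50. → (32, 50)
6Q: (32, 50) + (55, 1). λ = (1 - 50)/(55 - 32) ≡ 10/23 mod 59. 23⁻¹ ≡ 18 (mod 59) since 23·18 = 414 ≡ 1, so λ ≡ 3.
  x = λ² - 32 - 55 = 9 - 87 ≡ 40; y = λ·(32 - 40) - 50 ≡ 44. → (40, 44)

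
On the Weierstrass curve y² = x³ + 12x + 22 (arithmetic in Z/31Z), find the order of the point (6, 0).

2

2P: (6, 0) + (6, 0): same x and y₁ ≡ -y₂, so the sum is 𝒪.
2P = 𝒪, so the order is 2.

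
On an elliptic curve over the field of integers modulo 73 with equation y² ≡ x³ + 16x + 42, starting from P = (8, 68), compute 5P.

Repeated addition: build up to 5P.
2P: tangent at (8, 68): λ = (3·8² + 16)/(2·68) ≡ 62/63. 63⁻¹ ≡ 51 (mod 73) since 63·51 = 3213 ≡ 1, so λ ≡ 62·51 ≡ 23.
  x = λ² - 8 - 8 = 529 - 16 ≡ 2; y = λ·(8 - 2) - 68 ≡ 70. → (2, 70)
3P: (2, 70) + (8, 68). λ = (68 - 70)/(8 - 2) ≡ 71/6 mod 73. 6⁻¹ ≡ 61 (mod 73), so λ ≡ 24.
  x = λ² - 2 - 8 = 576 - 10 ≡ 55; y = λ·(2 - 55) - 70 ≡ 45. → (55, 45)
4P: (55, 45) + (8, 68). λ = (68 - 45)/(8 - 55) ≡ 23/26 mod 73. 26⁻¹ ≡ 59 (mod 73), so λ ≡ 43.
  x = λ² - 55 - 8 = 1849 - 63 ≡ 34; y = λ·(55 - 34) - 45 ≡ 55. → (34, 55)
5P: (34, 55) + (8, 68). λ = (68 - 55)/(8 - 34) ≡ 13/47 mod 73. 47⁻¹ ≡ 14 (mod 73), so λ ≡ 36.
  x = λ² - 34 - 8 = 1296 - 42 ≡ 13; y = λ·(34 - 13) - 55 ≡ 44. → (13, 44)

(13, 44)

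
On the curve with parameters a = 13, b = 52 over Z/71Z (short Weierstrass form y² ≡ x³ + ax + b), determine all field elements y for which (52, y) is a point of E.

x³ + 13x + 52 = 141336 ≡ 46 (mod 71).
46 is a non-residue mod 71; no y exists.

none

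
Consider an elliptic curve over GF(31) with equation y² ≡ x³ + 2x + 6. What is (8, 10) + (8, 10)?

(4, 4)

tangent at (8, 10): λ = (3·8² + 2)/(2·10) ≡ 8/20. 20⁻¹ ≡ 14 (mod 31) since 20·14 = 280 ≡ 1, so λ ≡ 8·14 ≡ 19.
  x = λ² - 8 - 8 = 361 - 16 ≡ 4; y = λ·(8 - 4) - 10 ≡ 4. → (4, 4)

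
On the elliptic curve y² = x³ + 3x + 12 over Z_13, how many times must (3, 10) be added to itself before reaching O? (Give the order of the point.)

2P: tangent at (3, 10): λ = (3·3² + 3)/(2·10) ≡ 4/7. 7⁻¹ ≡ 2 (mod 13), so λ ≡ 4·2 ≡ 8.
  x = λ² - 3 - 3 = 64 - 6 ≡ 6; y = λ·(3 - 6) - 10 ≡ 5. → (6, 5)
3P: (6, 5) + (3, 10). λ = (10 - 5)/(3 - 6) ≡ 5/10 mod 13. 10⁻¹ ≡ 4 (mod 13), so λ ≡ 7.
  x = λ² - 6 - 3 = 49 - 9 ≡ 1; y = λ·(6 - 1) - 5 ≡ 4. → (1, 4)
4P: (1, 4) + (3, 10). λ = (10 - 4)/(3 - 1) ≡ 6/2 mod 13. 2⁻¹ ≡ 7 (mod 13), so λ ≡ 3.
  x = λ² - 1 - 3 = 9 - 4 ≡ 5; y = λ·(1 - 5) - 4 ≡ 10. → (5, 10)
5P: (5, 10) + (3, 10). λ = (10 - 10)/(3 - 5) ≡ 0/11 mod 13. 11⁻¹ ≡ 6 (mod 13), so λ ≡ 0.
  x = λ² - 5 - 3 = 0 - 8 ≡ 5; y = λ·(5 - 5) - 10 ≡ 3. → (5, 3)
6P: (5, 3) + (3, 10). λ = (10 - 3)/(3 - 5) ≡ 7/11 mod 13. 11⁻¹ ≡ 6 (mod 13), so λ ≡ 3.
  x = λ² - 5 - 3 = 9 - 8 ≡ 1; y = λ·(5 - 1) - 3 ≡ 9. → (1, 9)
7P: (1, 9) + (3, 10). λ = (10 - 9)/(3 - 1) ≡ 1/2 mod 13. 2⁻¹ ≡ 7 (mod 13), so λ ≡ 7.
  x = λ² - 1 - 3 = 49 - 4 ≡ 6; y = λ·(1 - 6) - 9 ≡ 8. → (6, 8)
8P: (6, 8) + (3, 10). λ = (10 - 8)/(3 - 6) ≡ 2/10 mod 13. 10⁻¹ ≡ 4 (mod 13) since 10·4 = 40 ≡ 1, so λ ≡ 8.
  x = λ² - 6 - 3 = 64 - 9 ≡ 3; y = λ·(6 - 3) - 8 ≡ 3. → (3, 3)
9P: (3, 3) + (3, 10): same x and y₁ ≡ -y₂, so the sum is O.
9P = O, so the order is 9.

9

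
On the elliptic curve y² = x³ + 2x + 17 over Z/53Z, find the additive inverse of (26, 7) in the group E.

-(26, 7) = (26, -7 mod 53) = (26, 46).

(26, 46)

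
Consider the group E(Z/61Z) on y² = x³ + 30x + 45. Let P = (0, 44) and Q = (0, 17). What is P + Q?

O

The two points share x = 0 and their y-coordinates satisfy 44 + 17 ≡ 0 (mod 61), so they are inverses. Their sum is O.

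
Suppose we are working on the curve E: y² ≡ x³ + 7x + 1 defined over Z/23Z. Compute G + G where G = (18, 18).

tangent at (18, 18): λ = (3·18² + 7)/(2·18) ≡ 13/13. 13⁻¹ ≡ 16 (mod 23), so λ ≡ 13·16 ≡ 1.
  x = λ² - 18 - 18 = 1 - 36 ≡ 11; y = λ·(18 - 11) - 18 ≡ 12. → (11, 12)

(11, 12)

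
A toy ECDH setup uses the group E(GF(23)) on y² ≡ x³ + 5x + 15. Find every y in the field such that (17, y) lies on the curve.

none

x³ + 5x + 15 = 5013 ≡ 22 (mod 23).
22 is a non-residue mod 23; no y exists.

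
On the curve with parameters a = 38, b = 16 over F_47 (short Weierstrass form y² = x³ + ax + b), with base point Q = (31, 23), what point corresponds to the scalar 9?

Double-and-add on 9 = (1001)₂. Start with Q = (31, 23) for the leading 1-bit.
double: tangent at (31, 23): λ = (3·31² + 38)/(2·23) ≡ 7/46. 46⁻¹ ≡ 46 (mod 47), so λ ≡ 7·46 ≡ 40.
  x = λ² - 31 - 31 = 1600 - 62 ≡ 34; y = λ·(31 - 34) - 23 ≡ 45. → (34, 45)
double: tangent at (34, 45): λ = (3·34² + 38)/(2·45) ≡ 28/43. 43⁻¹ ≡ 35 (mod 47) since 43·35 = 1505 ≡ 1, so λ ≡ 28·35 ≡ 40.
  x = λ² - 34 - 34 = 1600 - 68 ≡ 28; y = λ·(34 - 28) - 45 ≡ 7. → (28, 7)
double: tangent at (28, 7): λ = (3·28² + 38)/(2·7) ≡ 40/14. 14⁻¹ ≡ 37 (mod 47), so λ ≡ 40·37 ≡ 23.
  x = λ² - 28 - 28 = 529 - 56 ≡ 3; y = λ·(28 - 3) - 7 ≡ 4. → (3, 4)
add Q: (3, 4) + (31, 23). λ = (23 - 4)/(31 - 3) ≡ 19/28 mod 47. 28⁻¹ ≡ 42 (mod 47) since 28·42 = 1176 ≡ 1, so λ ≡ 46.
  x = λ² - 3 - 31 = 2116 - 34 ≡ 14; y = λ·(3 - 14) - 4 ≡ 7. → (14, 7)

(14, 7)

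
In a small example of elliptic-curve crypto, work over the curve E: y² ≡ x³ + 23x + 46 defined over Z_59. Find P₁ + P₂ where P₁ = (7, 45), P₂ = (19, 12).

(0, 39)

(7, 45) + (19, 12). λ = (12 - 45)/(19 - 7) ≡ 26/12 mod 59. 12⁻¹ ≡ 5 (mod 59), so λ ≡ 12.
  x = λ² - 7 - 19 = 144 - 26 ≡ 0; y = λ·(7 - 0) - 45 ≡ 39. → (0, 39)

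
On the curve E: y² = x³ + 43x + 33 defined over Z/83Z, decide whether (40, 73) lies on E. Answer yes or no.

yes

y² = 73² ≡ 17; x³ + 43x + 33 = 65753 ≡ 17 (mod 83). 17 = 17.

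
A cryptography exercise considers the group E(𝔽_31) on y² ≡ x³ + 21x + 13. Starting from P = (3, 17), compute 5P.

Repeated addition: build up to 5P.
2P: tangent at (3, 17): λ = (3·3² + 21)/(2·17) ≡ 17/3. 3⁻¹ ≡ 21 (mod 31), so λ ≡ 17·21 ≡ 16.
  x = λ² - 3 - 3 = 256 - 6 ≡ 2; y = λ·(3 - 2) - 17 ≡ 30. → (2, 30)
3P: (2, 30) + (3, 17). λ = (17 - 30)/(3 - 2) ≡ 18/1 mod 31. 1⁻¹ ≡ 1 (mod 31), so λ ≡ 18.
  x = λ² - 2 - 3 = 324 - 5 ≡ 9; y = λ·(2 - 9) - 30 ≡ 30. → (9, 30)
4P: (9, 30) + (3, 17). λ = (17 - 30)/(3 - 9) ≡ 18/25 mod 31. 25⁻¹ ≡ 5 (mod 31), so λ ≡ 28.
  x = λ² - 9 - 3 = 784 - 12 ≡ 28; y = λ·(9 - 28) - 30 ≡ 27. → (28, 27)
5P: (28, 27) + (3, 17). λ = (17 - 27)/(3 - 28) ≡ 21/6 mod 31. 6⁻¹ ≡ 26 (mod 31) since 6·26 = 156 ≡ 1, so λ ≡ 19.
  x = λ² - 28 - 3 = 361 - 31 ≡ 20; y = λ·(28 - 20) - 27 ≡ 1. → (20, 1)

(20, 1)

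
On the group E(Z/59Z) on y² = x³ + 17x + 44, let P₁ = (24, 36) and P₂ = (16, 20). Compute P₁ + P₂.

(23, 25)

(24, 36) + (16, 20). λ = (20 - 36)/(16 - 24) ≡ 43/51 mod 59. 51⁻¹ ≡ 22 (mod 59) since 51·22 = 1122 ≡ 1, so λ ≡ 2.
  x = λ² - 24 - 16 = 4 - 40 ≡ 23; y = λ·(24 - 23) - 36 ≡ 25. → (23, 25)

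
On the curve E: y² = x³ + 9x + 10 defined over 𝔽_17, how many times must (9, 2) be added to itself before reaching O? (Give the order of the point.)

2P: tangent at (9, 2): λ = (3·9² + 9)/(2·2) ≡ 14/4. 4⁻¹ ≡ 13 (mod 17) since 4·13 = 52 ≡ 1, so λ ≡ 14·13 ≡ 12.
  x = λ² - 9 - 9 = 144 - 18 ≡ 7; y = λ·(9 - 7) - 2 ≡ 5. → (7, 5)
3P: (7, 5) + (9, 2). λ = (2 - 5)/(9 - 7) ≡ 14/2 mod 17. 2⁻¹ ≡ 9 (mod 17) since 2·9 = 18 ≡ 1, so λ ≡ 7.
  x = λ² - 7 - 9 = 49 - 16 ≡ 16; y = λ·(7 - 16) - 5 ≡ 0. → (16, 0)
4P: (16, 0) + (9, 2). λ = (2 - 0)/(9 - 16) ≡ 2/10 mod 17. 10⁻¹ ≡ 12 (mod 17) since 10·12 = 120 ≡ 1, so λ ≡ 7.
  x = λ² - 16 - 9 = 49 - 25 ≡ 7; y = λ·(16 - 7) - 0 ≡ 12. → (7, 12)
5P: (7, 12) + (9, 2). λ = (2 - 12)/(9 - 7) ≡ 7/2 mod 17. 2⁻¹ ≡ 9 (mod 17), so λ ≡ 12.
  x = λ² - 7 - 9 = 144 - 16 ≡ 9; y = λ·(7 - 9) - 12 ≡ 15. → (9, 15)
6P: (9, 15) + (9, 2): same x and y₁ ≡ -y₂, so the sum is O.
6P = O, so the order is 6.

6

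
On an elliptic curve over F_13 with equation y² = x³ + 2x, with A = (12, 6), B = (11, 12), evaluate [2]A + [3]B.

First 2A:
Repeated addition: build up to 2A.
2A: tangent at (12, 6): λ = (3·12² + 2)/(2·6) ≡ 5/12. 12⁻¹ ≡ 12 (mod 13) since 12·12 = 144 ≡ 1, so λ ≡ 5·12 ≡ 8.
  x = λ² - 12 - 12 = 64 - 24 ≡ 1; y = λ·(12 - 1) - 6 ≡ 4. → (1, 4)
2A = (1, 4).
Next 3B:
Repeated addition: build up to 3B.
2B: tangent at (11, 12): λ = (3·11² + 2)/(2·12) ≡ 1/11. 11⁻¹ ≡ 6 (mod 13), so λ ≡ 1·6 ≡ 6.
  x = λ² - 11 - 11 = 36 - 22 ≡ 1; y = λ·(11 - 1) - 12 ≡ 9. → (1, 9)
3B: (1, 9) + (11, 12). λ = (12 - 9)/(11 - 1) ≡ 3/10 mod 13. 10⁻¹ ≡ 4 (mod 13), so λ ≡ 12.
  x = λ² - 1 - 11 = 144 - 12 ≡ 2; y = λ·(1 - 2) - 9 ≡ 5. → (2, 5)
3B = (2, 5).
Finally 2A + 3B:
(1, 4) + (2, 5). λ = (5 - 4)/(2 - 1) ≡ 1/1 mod 13. 1⁻¹ ≡ 1 (mod 13), so λ ≡ 1.
  x = λ² - 1 - 2 = 1 - 3 ≡ 11; y = λ·(1 - 11) - 4 ≡ 12. → (11, 12)

(11, 12)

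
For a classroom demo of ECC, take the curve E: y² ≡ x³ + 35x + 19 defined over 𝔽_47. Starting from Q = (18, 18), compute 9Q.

Repeated addition: build up to 9Q.
2Q: tangent at (18, 18): λ = (3·18² + 35)/(2·18) ≡ 20/36. 36⁻¹ ≡ 17 (mod 47) since 36·17 = 612 ≡ 1, so λ ≡ 20·17 ≡ 11.
  x = λ² - 18 - 18 = 121 - 36 ≡ 38; y = λ·(18 - 38) - 18 ≡ 44. → (38, 44)
3Q: (38, 44) + (18, 18). λ = (18 - 44)/(18 - 38) ≡ 21/27 mod 47. 27⁻¹ ≡ 7 (mod 47) since 27·7 = 189 ≡ 1, so λ ≡ 6.
  x = λ² - 38 - 18 = 36 - 56 ≡ 27; y = λ·(38 - 27) - 44 ≡ 22. → (27, 22)
4Q: (27, 22) + (18, 18). λ = (18 - 22)/(18 - 27) ≡ 43/38 mod 47. 38⁻¹ ≡ 26 (mod 47), so λ ≡ 37.
  x = λ² - 27 - 18 = 1369 - 45 ≡ 8; y = λ·(27 - 8) - 22 ≡ 23. → (8, 23)
5Q: (8, 23) + (18, 18). λ = (18 - 23)/(18 - 8) ≡ 42/10 mod 47. 10⁻¹ ≡ 33 (mod 47), so λ ≡ 23.
  x = λ² - 8 - 18 = 529 - 26 ≡ 33; y = λ·(8 - 33) - 23 ≡ 13. → (33, 13)
6Q: (33, 13) + (18, 18). λ = (18 - 13)/(18 - 33) ≡ 5/32 mod 47. 32⁻¹ ≡ 25 (mod 47), so λ ≡ 31.
  x = λ² - 33 - 18 = 961 - 51 ≡ 17; y = λ·(33 - 17) - 13 ≡ 13. → (17, 13)
7Q: (17, 13) + (18, 18). λ = (18 - 13)/(18 - 17) ≡ 5/1 mod 47. 1⁻¹ ≡ 1 (mod 47), so λ ≡ 5.
  x = λ² - 17 - 18 = 25 - 35 ≡ 37; y = λ·(17 - 37) - 13 ≡ 28. → (37, 28)
8Q: (37, 28) + (18, 18). λ = (18 - 28)/(18 - 37) ≡ 37/28 mod 47. 28⁻¹ ≡ 42 (mod 47) since 28·42 = 1176 ≡ 1, so λ ≡ 3.
  x = λ² - 37 - 18 = 9 - 55 ≡ 1; y = λ·(37 - 1) - 28 ≡ 33. → (1, 33)
9Q: (1, 33) + (18, 18). λ = (18 - 33)/(18 - 1) ≡ 32/17 mod 47. 17⁻¹ ≡ 36 (mod 47) since 17·36 = 612 ≡ 1, so λ ≡ 24.
  x = λ² - 1 - 18 = 576 - 19 ≡ 40; y = λ·(1 - 40) - 33 ≡ 18. → (40, 18)

(40, 18)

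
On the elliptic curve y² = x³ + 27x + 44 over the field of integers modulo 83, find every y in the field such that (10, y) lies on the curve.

x³ + 27x + 44 = 1314 ≡ 69 (mod 83).
Square roots of 69 mod 83: 22 and 61 (since 22² = 484 ≡ 69).

22, 61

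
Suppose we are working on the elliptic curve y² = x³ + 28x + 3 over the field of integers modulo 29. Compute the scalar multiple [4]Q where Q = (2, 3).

Double-and-add on 4 = (100)₂. Start with Q = (2, 3) for the leading 1-bit.
double: tangent at (2, 3): λ = (3·2² + 28)/(2·3) ≡ 11/6. 6⁻¹ ≡ 5 (mod 29), so λ ≡ 11·5 ≡ 26.
  x = λ² - 2 - 2 = 676 - 4 ≡ 5; y = λ·(2 - 5) - 3 ≡ 6. → (5, 6)
double: tangent at (5, 6): λ = (3·5² + 28)/(2·6) ≡ 16/12. 12⁻¹ ≡ 17 (mod 29) since 12·17 = 204 ≡ 1, so λ ≡ 16·17 ≡ 11.
  x = λ² - 5 - 5 = 121 - 10 ≡ 24; y = λ·(5 - 24) - 6 ≡ 17. → (24, 17)

(24, 17)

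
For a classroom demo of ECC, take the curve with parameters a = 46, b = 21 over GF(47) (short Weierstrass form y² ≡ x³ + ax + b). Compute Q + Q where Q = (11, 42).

tangent at (11, 42): λ = (3·11² + 46)/(2·42) ≡ 33/37. 37⁻¹ ≡ 14 (mod 47), so λ ≡ 33·14 ≡ 39.
  x = λ² - 11 - 11 = 1521 - 22 ≡ 42; y = λ·(11 - 42) - 42 ≡ 18. → (42, 18)

(42, 18)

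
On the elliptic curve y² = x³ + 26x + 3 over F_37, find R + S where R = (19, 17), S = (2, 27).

(19, 17) + (2, 27). λ = (27 - 17)/(2 - 19) ≡ 10/20 mod 37. 20⁻¹ ≡ 13 (mod 37), so λ ≡ 19.
  x = λ² - 19 - 2 = 361 - 21 ≡ 7; y = λ·(19 - 7) - 17 ≡ 26. → (7, 26)

(7, 26)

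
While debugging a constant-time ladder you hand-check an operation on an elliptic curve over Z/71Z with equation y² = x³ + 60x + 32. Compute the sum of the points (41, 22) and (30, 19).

(30, 52)

(41, 22) + (30, 19). λ = (19 - 22)/(30 - 41) ≡ 68/60 mod 71. 60⁻¹ ≡ 58 (mod 71), so λ ≡ 39.
  x = λ² - 41 - 30 = 1521 - 71 ≡ 30; y = λ·(41 - 30) - 22 ≡ 52. → (30, 52)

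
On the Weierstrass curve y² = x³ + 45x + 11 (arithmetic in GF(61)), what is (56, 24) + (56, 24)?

(1, 22)

tangent at (56, 24): λ = (3·56² + 45)/(2·24) ≡ 59/48. 48⁻¹ ≡ 14 (mod 61), so λ ≡ 59·14 ≡ 33.
  x = λ² - 56 - 56 = 1089 - 112 ≡ 1; y = λ·(56 - 1) - 24 ≡ 22. → (1, 22)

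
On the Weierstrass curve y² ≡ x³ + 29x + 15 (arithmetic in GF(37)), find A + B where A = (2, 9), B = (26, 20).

(13, 6)

(2, 9) + (26, 20). λ = (20 - 9)/(26 - 2) ≡ 11/24 mod 37. 24⁻¹ ≡ 17 (mod 37), so λ ≡ 2.
  x = λ² - 2 - 26 = 4 - 28 ≡ 13; y = λ·(2 - 13) - 9 ≡ 6. → (13, 6)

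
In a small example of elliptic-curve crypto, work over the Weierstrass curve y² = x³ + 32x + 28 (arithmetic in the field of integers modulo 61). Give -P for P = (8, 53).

-(8, 53) = (8, -53 mod 61) = (8, 8).

(8, 8)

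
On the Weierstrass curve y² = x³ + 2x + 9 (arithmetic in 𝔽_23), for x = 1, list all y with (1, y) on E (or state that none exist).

x³ + 2x + 9 = 12 ≡ 12 (mod 23).
Square roots of 12 mod 23: 9 and 14 (since 9² = 81 ≡ 12).

9, 14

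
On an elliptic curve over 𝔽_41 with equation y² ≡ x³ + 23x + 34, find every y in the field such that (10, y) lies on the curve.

x³ + 23x + 34 = 1264 ≡ 34 (mod 41).
34 is a non-residue mod 41; no y exists.

none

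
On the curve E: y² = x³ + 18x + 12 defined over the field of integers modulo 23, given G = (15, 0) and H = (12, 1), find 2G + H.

(12, 1)

First 2G:
Repeated addition: build up to 2G.
2G: (15, 0) + (15, 0): same x and y₁ ≡ -y₂, so the sum is the point at infinity.
2G = the point at infinity.
Finally 2G + H:
the point at infinity + (12, 1) = (12, 1) (identity).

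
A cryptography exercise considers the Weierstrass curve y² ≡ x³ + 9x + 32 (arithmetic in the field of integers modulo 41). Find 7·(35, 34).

(35, 7)

Write G = (35, 34).
Double-and-add on 7 = (111)₂. Start with G = (35, 34) for the leading 1-bit.
double: tangent at (35, 34): λ = (3·35² + 9)/(2·34) ≡ 35/27. 27⁻¹ ≡ 38 (mod 41), so λ ≡ 35·38 ≡ 18.
  x = λ² - 35 - 35 = 324 - 70 ≡ 8; y = λ·(35 - 8) - 34 ≡ 1. → (8, 1)
add G: (8, 1) + (35, 34). λ = (34 - 1)/(35 - 8) ≡ 33/27 mod 41. 27⁻¹ ≡ 38 (mod 41) since 27·38 = 1026 ≡ 1, so λ ≡ 24.
  x = λ² - 8 - 35 = 576 - 43 ≡ 0; y = λ·(8 - 0) - 1 ≡ 27. → (0, 27)
double: tangent at (0, 27): λ = (3·0² + 9)/(2·27) ≡ 9/13. 13⁻¹ ≡ 19 (mod 41), so λ ≡ 9·19 ≡ 7.
  x = λ² - 0 - 0 = 49 - 0 ≡ 8; y = λ·(0 - 8) - 27 ≡ 40. → (8, 40)
add G: (8, 40) + (35, 34). λ = (34 - 40)/(35 - 8) ≡ 35/27 mod 41. 27⁻¹ ≡ 38 (mod 41), so λ ≡ 18.
  x = λ² - 8 - 35 = 324 - 43 ≡ 35; y = λ·(8 - 35) - 40 ≡ 7. → (35, 7)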